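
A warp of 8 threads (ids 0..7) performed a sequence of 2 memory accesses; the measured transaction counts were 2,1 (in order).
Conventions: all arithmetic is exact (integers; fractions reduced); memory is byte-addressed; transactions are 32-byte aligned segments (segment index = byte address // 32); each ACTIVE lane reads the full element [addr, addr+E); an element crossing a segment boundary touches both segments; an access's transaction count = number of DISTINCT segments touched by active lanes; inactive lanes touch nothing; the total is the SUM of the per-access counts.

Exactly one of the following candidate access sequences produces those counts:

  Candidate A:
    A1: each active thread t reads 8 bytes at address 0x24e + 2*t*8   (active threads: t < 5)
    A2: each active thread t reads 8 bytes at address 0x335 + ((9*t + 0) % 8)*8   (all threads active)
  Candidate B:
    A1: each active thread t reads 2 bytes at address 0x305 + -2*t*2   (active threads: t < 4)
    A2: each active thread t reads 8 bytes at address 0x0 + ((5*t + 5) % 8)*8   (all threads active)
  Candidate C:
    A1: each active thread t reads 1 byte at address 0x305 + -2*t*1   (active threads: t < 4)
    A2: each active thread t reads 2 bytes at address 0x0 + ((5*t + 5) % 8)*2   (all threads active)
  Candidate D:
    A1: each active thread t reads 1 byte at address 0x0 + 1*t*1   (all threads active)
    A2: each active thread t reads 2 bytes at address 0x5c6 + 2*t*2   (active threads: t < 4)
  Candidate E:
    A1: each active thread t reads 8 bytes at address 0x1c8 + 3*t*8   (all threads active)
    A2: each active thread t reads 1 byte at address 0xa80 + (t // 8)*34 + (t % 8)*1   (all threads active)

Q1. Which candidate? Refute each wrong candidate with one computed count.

A: A1 gives 3 transactions, not 2
B: A2 gives 2 transactions, not 1
D: A1 gives 1 transaction, not 2
E: A1 gives 6 transactions, not 2
C: all counts match (2,1)

Answer: C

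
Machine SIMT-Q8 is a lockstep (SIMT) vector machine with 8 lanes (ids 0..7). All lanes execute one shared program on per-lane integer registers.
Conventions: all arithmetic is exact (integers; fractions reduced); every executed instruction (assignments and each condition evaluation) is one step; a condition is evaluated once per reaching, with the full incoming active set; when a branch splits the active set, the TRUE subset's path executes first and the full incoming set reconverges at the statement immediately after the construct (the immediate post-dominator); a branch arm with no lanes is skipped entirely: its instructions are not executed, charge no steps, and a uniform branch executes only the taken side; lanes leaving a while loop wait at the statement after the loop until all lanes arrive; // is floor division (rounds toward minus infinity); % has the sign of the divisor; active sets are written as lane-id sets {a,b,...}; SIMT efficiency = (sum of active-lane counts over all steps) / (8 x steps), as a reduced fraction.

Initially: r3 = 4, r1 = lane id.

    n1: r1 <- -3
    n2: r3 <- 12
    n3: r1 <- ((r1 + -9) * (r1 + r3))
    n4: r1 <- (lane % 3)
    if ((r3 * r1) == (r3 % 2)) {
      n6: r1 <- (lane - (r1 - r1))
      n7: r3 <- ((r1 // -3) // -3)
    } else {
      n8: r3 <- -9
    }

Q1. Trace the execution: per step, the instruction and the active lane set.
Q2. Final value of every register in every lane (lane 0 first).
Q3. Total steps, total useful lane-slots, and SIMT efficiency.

step 0: r1 <- -3                     {0,1,2,3,4,5,6,7}
step 1: r3 <- 12                     {0,1,2,3,4,5,6,7}
step 2: r1 <- ((r1 + -9) * (r1 + r3)) {0,1,2,3,4,5,6,7}
step 3: r1 <- (lane % 3)             {0,1,2,3,4,5,6,7}
step 4: eval ((r3 * r1) == (r3 % 2)) {0,1,2,3,4,5,6,7}
step 5: r1 <- (lane - (r1 - r1))     {0,3,6}
step 6: r3 <- ((r1 // -3) // -3)     {0,3,6}
step 7: r3 <- -9                     {1,2,4,5,7}

Answer: 8 steps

r3: 0,-9,-9,0,-9,-9,0,-9
r1: 0,1,2,3,1,2,6,1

steps = 8; useful = 51; efficiency = 51/64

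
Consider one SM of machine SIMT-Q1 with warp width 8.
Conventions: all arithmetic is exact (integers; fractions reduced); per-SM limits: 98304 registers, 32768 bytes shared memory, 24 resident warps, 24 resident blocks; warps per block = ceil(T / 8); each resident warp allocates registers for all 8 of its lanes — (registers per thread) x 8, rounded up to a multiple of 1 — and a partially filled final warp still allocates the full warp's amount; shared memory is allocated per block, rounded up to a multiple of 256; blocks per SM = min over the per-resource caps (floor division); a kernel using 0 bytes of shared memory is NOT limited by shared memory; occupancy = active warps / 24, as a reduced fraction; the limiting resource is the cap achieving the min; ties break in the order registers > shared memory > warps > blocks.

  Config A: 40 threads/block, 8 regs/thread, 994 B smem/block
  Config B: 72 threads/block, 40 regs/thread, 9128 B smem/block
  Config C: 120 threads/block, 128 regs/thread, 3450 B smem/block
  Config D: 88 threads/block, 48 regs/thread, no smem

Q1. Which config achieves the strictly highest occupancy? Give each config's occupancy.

occupancies: A 5/6, B 3/4, C 5/8, D 11/12

Answer: D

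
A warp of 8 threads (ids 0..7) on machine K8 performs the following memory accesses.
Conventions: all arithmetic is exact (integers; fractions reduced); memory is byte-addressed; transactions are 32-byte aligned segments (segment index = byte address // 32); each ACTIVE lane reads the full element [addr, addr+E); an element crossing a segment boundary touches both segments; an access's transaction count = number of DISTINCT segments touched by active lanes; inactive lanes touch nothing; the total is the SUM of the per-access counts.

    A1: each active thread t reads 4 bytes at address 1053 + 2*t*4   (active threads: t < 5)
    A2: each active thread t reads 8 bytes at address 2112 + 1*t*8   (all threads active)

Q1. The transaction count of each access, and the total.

A1: 3 transactions
A2: 2 transactions

Answer: 3,2; total 5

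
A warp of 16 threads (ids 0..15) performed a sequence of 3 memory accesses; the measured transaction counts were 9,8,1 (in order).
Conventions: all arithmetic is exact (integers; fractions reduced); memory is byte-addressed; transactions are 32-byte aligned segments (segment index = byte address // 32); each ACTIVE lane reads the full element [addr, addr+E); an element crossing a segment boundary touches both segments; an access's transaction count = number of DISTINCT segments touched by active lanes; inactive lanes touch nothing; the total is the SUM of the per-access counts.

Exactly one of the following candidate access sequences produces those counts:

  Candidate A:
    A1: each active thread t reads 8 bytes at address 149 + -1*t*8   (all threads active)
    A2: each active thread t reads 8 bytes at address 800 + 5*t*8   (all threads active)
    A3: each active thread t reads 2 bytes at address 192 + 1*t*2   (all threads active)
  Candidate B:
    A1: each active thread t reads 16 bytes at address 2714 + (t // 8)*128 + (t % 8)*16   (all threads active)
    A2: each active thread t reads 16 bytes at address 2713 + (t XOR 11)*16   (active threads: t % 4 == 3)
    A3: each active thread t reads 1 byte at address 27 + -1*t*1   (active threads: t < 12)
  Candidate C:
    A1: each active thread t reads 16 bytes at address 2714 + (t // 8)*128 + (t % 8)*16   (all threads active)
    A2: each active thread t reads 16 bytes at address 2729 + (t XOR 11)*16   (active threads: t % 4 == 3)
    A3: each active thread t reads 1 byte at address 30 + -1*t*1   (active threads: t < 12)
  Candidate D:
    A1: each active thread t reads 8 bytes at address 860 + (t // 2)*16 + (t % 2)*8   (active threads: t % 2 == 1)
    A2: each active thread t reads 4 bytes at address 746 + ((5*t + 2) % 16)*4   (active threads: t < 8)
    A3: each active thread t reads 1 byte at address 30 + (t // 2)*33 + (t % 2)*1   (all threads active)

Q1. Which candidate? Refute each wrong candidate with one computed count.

A: A1 gives 5 transactions, not 9
C: A2 gives 4 transactions, not 8
D: A1 gives 4 transactions, not 9
B: all counts match (9,8,1)

Answer: B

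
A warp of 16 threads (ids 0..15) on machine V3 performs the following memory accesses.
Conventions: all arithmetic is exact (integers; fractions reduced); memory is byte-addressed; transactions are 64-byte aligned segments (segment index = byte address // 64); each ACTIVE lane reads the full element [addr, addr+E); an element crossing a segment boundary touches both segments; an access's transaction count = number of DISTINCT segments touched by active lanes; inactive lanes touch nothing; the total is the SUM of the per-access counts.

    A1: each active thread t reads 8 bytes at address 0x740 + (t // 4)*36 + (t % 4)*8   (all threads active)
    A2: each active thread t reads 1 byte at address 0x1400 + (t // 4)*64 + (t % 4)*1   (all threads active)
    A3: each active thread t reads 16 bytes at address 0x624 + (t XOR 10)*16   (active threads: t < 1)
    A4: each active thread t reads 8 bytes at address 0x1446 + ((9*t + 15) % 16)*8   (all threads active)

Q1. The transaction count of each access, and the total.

A1: 3 transactions
A2: 4 transactions
A3: 1 transaction
A4: 3 transactions

Answer: 3,4,1,3; total 11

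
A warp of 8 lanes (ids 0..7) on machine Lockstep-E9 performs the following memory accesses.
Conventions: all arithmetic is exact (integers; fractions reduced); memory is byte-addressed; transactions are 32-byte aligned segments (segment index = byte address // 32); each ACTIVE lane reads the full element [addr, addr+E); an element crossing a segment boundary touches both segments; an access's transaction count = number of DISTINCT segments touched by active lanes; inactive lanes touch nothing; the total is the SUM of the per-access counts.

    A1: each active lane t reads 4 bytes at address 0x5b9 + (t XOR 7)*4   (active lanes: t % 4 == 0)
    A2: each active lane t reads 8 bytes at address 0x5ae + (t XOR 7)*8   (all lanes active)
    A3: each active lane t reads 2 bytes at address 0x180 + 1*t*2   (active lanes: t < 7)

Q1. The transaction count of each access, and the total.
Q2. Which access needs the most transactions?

A1: 1 transaction
A2: 3 transactions
A3: 1 transaction

Answer: 1,3,1; total 5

Answer: A2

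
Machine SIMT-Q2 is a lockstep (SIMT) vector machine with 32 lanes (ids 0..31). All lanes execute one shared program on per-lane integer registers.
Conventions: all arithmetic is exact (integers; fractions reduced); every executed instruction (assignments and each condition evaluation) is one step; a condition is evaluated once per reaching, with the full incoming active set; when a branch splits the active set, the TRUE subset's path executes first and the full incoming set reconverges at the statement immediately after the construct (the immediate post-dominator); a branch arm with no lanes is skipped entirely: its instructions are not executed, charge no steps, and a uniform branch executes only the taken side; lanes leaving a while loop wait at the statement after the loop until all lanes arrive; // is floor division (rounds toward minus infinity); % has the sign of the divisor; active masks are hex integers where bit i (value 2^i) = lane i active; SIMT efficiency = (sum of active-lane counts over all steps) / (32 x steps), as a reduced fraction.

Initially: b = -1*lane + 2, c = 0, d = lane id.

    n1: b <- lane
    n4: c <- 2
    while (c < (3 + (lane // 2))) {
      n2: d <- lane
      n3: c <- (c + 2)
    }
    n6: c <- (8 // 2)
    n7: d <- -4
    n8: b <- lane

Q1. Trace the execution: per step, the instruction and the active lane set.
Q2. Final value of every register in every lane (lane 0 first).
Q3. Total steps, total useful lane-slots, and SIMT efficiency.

step 0: b <- lane                    0xffffffff
step 1: c <- 2                       0xffffffff
step 2: eval (c < (3 + (lane // 2))) 0xffffffff
step 3: d <- lane                    0xffffffff
step 4: c <- (c + 2)                 0xffffffff
step 5: eval (c < (3 + (lane // 2))) 0xffffffff
step 6: d <- lane                    0xfffffff0
step 7: c <- (c + 2)                 0xfffffff0
step 8: eval (c < (3 + (lane // 2))) 0xfffffff0
step 9: d <- lane                    0xffffff00
step 10: c <- (c + 2)                 0xffffff00
step 11: eval (c < (3 + (lane // 2))) 0xffffff00
step 12: d <- lane                    0xfffff000
step 13: c <- (c + 2)                 0xfffff000
step 14: eval (c < (3 + (lane // 2))) 0xfffff000
step 15: d <- lane                    0xffff0000
step 16: c <- (c + 2)                 0xffff0000
step 17: eval (c < (3 + (lane // 2))) 0xffff0000
step 18: d <- lane                    0xfff00000
step 19: c <- (c + 2)                 0xfff00000
step 20: eval (c < (3 + (lane // 2))) 0xfff00000
step 21: d <- lane                    0xff000000
step 22: c <- (c + 2)                 0xff000000
step 23: eval (c < (3 + (lane // 2))) 0xff000000
step 24: d <- lane                    0xf0000000
step 25: c <- (c + 2)                 0xf0000000
step 26: eval (c < (3 + (lane // 2))) 0xf0000000
step 27: c <- (8 // 2)                0xffffffff
step 28: d <- -4                      0xffffffff
step 29: b <- lane                    0xffffffff

Answer: 30 steps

b: 0,1,2,3,4,5,6,7,8,9,10,11,12,13,14,15,16,17,18,19,20,21,22,23,24,25,26,27,28,29,30,31
c: 4,4,4,4,4,4,4,4,4,4,4,4,4,4,4,4,4,4,4,4,4,4,4,4,4,4,4,4,4,4,4,4
d: -4,-4,-4,-4,-4,-4,-4,-4,-4,-4,-4,-4,-4,-4,-4,-4,-4,-4,-4,-4,-4,-4,-4,-4,-4,-4,-4,-4,-4,-4,-4,-4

steps = 30; useful = 624; efficiency = 624/960 = 13/20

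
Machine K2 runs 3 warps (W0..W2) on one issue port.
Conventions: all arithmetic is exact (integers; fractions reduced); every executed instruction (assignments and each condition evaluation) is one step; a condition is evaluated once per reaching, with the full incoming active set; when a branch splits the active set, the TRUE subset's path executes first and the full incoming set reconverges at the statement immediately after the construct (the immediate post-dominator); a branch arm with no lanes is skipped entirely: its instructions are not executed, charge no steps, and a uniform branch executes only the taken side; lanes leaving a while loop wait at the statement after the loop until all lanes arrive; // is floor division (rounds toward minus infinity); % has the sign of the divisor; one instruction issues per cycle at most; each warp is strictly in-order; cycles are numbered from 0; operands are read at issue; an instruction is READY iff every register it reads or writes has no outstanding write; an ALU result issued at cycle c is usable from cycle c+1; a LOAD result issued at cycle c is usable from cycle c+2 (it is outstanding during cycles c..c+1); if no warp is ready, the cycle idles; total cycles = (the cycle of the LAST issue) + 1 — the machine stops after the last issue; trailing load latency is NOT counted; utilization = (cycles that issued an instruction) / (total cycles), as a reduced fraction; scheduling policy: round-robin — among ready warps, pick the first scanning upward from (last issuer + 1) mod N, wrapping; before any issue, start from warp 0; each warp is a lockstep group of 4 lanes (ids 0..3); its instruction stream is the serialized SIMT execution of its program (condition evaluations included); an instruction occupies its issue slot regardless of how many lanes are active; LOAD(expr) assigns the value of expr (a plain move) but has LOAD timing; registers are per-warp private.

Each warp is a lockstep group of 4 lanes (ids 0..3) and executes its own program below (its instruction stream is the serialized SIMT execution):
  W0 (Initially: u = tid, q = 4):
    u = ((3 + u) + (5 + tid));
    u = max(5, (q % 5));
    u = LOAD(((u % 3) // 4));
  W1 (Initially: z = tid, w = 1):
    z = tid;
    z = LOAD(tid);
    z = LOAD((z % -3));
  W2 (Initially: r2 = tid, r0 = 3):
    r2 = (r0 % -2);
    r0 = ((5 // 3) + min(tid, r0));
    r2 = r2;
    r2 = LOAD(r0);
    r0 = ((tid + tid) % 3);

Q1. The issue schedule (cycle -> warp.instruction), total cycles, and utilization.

cycle 0: W0.I0
cycle 1: W1.I0
cycle 2: W2.I0
cycle 3: W0.I1
cycle 4: W1.I1
cycle 5: W2.I1
cycle 6: W0.I2
cycle 7: W1.I2
cycle 8: W2.I2
cycle 9: W2.I3
cycle 10: W2.I4

Answer: 11 cycles, utilization 1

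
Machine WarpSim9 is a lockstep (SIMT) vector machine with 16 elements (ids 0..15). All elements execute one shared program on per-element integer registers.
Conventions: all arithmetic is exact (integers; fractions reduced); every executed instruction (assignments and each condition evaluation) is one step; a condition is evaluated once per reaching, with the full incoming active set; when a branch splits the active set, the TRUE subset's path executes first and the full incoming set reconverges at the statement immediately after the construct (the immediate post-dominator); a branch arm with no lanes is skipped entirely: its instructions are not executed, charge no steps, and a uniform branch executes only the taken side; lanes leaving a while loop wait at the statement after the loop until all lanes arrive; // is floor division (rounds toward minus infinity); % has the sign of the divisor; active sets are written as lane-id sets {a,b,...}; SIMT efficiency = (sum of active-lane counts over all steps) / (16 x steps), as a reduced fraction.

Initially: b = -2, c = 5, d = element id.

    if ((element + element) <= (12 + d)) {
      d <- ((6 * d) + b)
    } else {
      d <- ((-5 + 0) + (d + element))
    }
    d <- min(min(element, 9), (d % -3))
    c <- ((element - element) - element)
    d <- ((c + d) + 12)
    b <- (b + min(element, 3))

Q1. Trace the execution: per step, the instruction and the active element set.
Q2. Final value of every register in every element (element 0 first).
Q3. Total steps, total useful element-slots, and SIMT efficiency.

step 0: eval ((element + element) <= (12 + d)) {0,1,2,3,4,5,6,7,8,9,10,11,12,13,14,15}
step 1: d <- ((6 * d) + b)           {0,1,2,3,4,5,6,7,8,9,10,11,12}
step 2: d <- ((-5 + 0) + (d + element)) {13,14,15}
step 3: d <- min(min(element, 9), (d % -3)) {0,1,2,3,4,5,6,7,8,9,10,11,12,13,14,15}
step 4: c <- ((element - element) - element) {0,1,2,3,4,5,6,7,8,9,10,11,12,13,14,15}
step 5: d <- ((c + d) + 12)          {0,1,2,3,4,5,6,7,8,9,10,11,12,13,14,15}
step 6: b <- (b + min(element, 3))   {0,1,2,3,4,5,6,7,8,9,10,11,12,13,14,15}

Answer: 7 steps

b: -2,-1,0,1,1,1,1,1,1,1,1,1,1,1,1,1
c: 0,-1,-2,-3,-4,-5,-6,-7,-8,-9,-10,-11,-12,-13,-14,-15
d: 10,9,8,7,6,5,4,3,2,1,0,-1,-2,-1,-3,-5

steps = 7; useful = 96; efficiency = 96/112 = 6/7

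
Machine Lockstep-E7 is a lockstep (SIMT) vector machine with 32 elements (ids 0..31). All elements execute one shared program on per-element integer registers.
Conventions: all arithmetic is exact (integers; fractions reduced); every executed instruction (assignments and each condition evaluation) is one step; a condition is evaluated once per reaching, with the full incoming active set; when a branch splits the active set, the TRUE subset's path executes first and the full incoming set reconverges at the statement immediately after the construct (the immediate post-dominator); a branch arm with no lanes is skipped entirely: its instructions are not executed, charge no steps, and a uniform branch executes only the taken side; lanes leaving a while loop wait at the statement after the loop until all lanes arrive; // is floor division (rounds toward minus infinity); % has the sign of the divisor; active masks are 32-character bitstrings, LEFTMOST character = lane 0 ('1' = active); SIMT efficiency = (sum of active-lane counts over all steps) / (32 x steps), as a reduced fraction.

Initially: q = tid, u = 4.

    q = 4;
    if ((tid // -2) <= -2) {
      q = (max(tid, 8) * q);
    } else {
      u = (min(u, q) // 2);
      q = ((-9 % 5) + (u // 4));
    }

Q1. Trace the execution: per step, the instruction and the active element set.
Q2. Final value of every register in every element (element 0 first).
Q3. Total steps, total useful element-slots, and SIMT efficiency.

step 0: q <- 4                       11111111111111111111111111111111
step 1: eval ((tid // -2) <= -2)     11111111111111111111111111111111
step 2: q <- (max(tid, 8) * q)       00011111111111111111111111111111
step 3: u <- (min(u, q) // 2)        11100000000000000000000000000000
step 4: q <- ((-9 % 5) + (u // 4))   11100000000000000000000000000000

Answer: 5 steps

q: 1,1,1,32,32,32,32,32,32,36,40,44,48,52,56,60,64,68,72,76,80,84,88,92,96,100,104,108,112,116,120,124
u: 2,2,2,4,4,4,4,4,4,4,4,4,4,4,4,4,4,4,4,4,4,4,4,4,4,4,4,4,4,4,4,4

steps = 5; useful = 99; efficiency = 99/160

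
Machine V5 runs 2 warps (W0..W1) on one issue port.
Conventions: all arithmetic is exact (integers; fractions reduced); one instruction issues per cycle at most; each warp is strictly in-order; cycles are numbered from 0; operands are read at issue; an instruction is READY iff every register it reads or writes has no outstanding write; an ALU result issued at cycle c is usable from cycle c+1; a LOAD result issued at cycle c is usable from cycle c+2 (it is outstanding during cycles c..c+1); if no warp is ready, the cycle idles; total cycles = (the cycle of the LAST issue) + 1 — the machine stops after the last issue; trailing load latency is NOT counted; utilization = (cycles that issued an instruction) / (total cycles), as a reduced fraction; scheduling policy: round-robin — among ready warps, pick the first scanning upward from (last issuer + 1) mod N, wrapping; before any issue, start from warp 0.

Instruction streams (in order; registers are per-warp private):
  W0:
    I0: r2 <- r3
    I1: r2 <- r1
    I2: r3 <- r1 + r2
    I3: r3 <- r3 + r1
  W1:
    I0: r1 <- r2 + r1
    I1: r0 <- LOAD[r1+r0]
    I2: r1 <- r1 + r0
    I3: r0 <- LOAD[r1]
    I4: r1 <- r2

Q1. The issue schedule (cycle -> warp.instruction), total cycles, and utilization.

cycle 0: W0.I0
cycle 1: W1.I0
cycle 2: W0.I1
cycle 3: W1.I1
cycle 4: W0.I2
cycle 5: W1.I2
cycle 6: W0.I3
cycle 7: W1.I3
cycle 8: W1.I4

Answer: 9 cycles, utilization 1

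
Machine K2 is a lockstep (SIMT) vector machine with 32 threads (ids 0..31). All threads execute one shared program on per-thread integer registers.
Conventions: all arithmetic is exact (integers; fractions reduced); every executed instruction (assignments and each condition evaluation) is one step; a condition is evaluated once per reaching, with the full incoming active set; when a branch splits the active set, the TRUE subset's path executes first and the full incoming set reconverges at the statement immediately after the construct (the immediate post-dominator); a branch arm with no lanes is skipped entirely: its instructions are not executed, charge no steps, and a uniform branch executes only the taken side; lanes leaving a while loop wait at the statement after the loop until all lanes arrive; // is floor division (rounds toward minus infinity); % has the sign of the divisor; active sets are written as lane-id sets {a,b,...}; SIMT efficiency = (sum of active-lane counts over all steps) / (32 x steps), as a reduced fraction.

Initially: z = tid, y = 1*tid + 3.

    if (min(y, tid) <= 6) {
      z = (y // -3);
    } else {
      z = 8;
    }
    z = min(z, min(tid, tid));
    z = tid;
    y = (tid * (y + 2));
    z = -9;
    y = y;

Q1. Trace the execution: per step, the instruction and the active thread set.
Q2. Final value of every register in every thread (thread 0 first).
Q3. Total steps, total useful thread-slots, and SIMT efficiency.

step 0: eval (min(y, tid) <= 6)      {0,1,2,3,4,5,6,7,8,9,10,11,12,13,14,15,16,17,18,19,20,21,22,23,24,25,26,27,28,29,30,31}
step 1: z <- (y // -3)               {0,1,2,3,4,5,6}
step 2: z <- 8                       {7,8,9,10,11,12,13,14,15,16,17,18,19,20,21,22,23,24,25,26,27,28,29,30,31}
step 3: z <- min(z, min(tid, tid))   {0,1,2,3,4,5,6,7,8,9,10,11,12,13,14,15,16,17,18,19,20,21,22,23,24,25,26,27,28,29,30,31}
step 4: z <- tid                     {0,1,2,3,4,5,6,7,8,9,10,11,12,13,14,15,16,17,18,19,20,21,22,23,24,25,26,27,28,29,30,31}
step 5: y <- (tid * (y + 2))         {0,1,2,3,4,5,6,7,8,9,10,11,12,13,14,15,16,17,18,19,20,21,22,23,24,25,26,27,28,29,30,31}
step 6: z <- -9                      {0,1,2,3,4,5,6,7,8,9,10,11,12,13,14,15,16,17,18,19,20,21,22,23,24,25,26,27,28,29,30,31}
step 7: y <- y                       {0,1,2,3,4,5,6,7,8,9,10,11,12,13,14,15,16,17,18,19,20,21,22,23,24,25,26,27,28,29,30,31}

Answer: 8 steps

z: -9,-9,-9,-9,-9,-9,-9,-9,-9,-9,-9,-9,-9,-9,-9,-9,-9,-9,-9,-9,-9,-9,-9,-9,-9,-9,-9,-9,-9,-9,-9,-9
y: 0,6,14,24,36,50,66,84,104,126,150,176,204,234,266,300,336,374,414,456,500,546,594,644,696,750,806,864,924,986,1050,1116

steps = 8; useful = 224; efficiency = 224/256 = 7/8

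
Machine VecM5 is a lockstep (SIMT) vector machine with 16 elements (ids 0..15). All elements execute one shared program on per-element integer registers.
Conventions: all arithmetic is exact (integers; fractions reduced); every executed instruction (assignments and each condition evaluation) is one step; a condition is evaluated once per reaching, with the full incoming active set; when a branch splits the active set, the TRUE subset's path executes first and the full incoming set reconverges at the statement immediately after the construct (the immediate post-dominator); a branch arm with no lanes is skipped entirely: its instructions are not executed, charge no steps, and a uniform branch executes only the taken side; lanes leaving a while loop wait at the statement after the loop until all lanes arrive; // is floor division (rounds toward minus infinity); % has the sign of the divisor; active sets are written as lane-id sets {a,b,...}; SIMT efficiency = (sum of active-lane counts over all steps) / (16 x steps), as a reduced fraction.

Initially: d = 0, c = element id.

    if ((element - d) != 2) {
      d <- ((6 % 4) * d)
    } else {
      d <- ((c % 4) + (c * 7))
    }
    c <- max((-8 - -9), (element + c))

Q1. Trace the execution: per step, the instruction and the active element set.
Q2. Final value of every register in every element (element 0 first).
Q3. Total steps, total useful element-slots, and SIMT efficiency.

step 0: eval ((element - d) != 2)    {0,1,2,3,4,5,6,7,8,9,10,11,12,13,14,15}
step 1: d <- ((6 % 4) * d)           {0,1,3,4,5,6,7,8,9,10,11,12,13,14,15}
step 2: d <- ((c % 4) + (c * 7))     {2}
step 3: c <- max((-8 - -9), (element + c)) {0,1,2,3,4,5,6,7,8,9,10,11,12,13,14,15}

Answer: 4 steps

d: 0,0,16,0,0,0,0,0,0,0,0,0,0,0,0,0
c: 1,2,4,6,8,10,12,14,16,18,20,22,24,26,28,30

steps = 4; useful = 48; efficiency = 48/64 = 3/4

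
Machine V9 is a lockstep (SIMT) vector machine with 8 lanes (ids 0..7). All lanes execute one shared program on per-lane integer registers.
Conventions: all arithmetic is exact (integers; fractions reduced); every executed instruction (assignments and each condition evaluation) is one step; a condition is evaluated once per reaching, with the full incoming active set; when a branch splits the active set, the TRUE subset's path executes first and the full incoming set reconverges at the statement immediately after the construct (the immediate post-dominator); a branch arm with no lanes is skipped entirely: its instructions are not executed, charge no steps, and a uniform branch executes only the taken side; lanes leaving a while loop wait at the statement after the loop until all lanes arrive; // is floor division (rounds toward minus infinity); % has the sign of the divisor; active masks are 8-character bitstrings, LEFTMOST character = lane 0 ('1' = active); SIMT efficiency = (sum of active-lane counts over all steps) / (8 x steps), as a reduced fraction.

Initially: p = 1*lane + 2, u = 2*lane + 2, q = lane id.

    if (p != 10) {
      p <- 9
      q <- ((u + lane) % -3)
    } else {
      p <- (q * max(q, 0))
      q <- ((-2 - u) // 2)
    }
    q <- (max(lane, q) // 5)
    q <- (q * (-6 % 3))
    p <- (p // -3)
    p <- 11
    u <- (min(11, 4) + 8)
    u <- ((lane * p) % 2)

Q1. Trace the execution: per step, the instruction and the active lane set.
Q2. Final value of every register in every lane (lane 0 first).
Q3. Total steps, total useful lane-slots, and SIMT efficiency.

step 0: eval (p != 10)               11111111
step 1: p <- 9                       11111111
step 2: q <- ((u + lane) % -3)       11111111
step 3: q <- (max(lane, q) // 5)     11111111
step 4: q <- (q * (-6 % 3))          11111111
step 5: p <- (p // -3)               11111111
step 6: p <- 11                      11111111
step 7: u <- (min(11, 4) + 8)        11111111
step 8: u <- ((lane * p) % 2)        11111111

Answer: 9 steps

p: 11,11,11,11,11,11,11,11
u: 0,1,0,1,0,1,0,1
q: 0,0,0,0,0,0,0,0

steps = 9; useful = 72; efficiency = 72/72 = 1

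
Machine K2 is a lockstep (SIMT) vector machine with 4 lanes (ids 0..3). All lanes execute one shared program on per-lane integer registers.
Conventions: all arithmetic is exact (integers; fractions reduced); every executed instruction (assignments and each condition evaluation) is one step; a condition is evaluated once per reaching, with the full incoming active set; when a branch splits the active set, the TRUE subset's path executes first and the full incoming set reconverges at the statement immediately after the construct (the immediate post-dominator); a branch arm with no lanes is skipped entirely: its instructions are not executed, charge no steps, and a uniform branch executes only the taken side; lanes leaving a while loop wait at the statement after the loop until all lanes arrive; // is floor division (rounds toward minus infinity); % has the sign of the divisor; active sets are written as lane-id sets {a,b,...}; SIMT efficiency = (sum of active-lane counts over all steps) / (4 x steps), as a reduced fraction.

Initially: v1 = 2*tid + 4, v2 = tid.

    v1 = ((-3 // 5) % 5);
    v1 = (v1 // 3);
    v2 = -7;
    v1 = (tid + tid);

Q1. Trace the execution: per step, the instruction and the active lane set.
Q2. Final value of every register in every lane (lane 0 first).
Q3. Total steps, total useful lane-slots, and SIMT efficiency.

step 0: v1 <- ((-3 // 5) % 5)        {0,1,2,3}
step 1: v1 <- (v1 // 3)              {0,1,2,3}
step 2: v2 <- -7                     {0,1,2,3}
step 3: v1 <- (tid + tid)            {0,1,2,3}

Answer: 4 steps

v1: 0,2,4,6
v2: -7,-7,-7,-7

steps = 4; useful = 16; efficiency = 16/16 = 1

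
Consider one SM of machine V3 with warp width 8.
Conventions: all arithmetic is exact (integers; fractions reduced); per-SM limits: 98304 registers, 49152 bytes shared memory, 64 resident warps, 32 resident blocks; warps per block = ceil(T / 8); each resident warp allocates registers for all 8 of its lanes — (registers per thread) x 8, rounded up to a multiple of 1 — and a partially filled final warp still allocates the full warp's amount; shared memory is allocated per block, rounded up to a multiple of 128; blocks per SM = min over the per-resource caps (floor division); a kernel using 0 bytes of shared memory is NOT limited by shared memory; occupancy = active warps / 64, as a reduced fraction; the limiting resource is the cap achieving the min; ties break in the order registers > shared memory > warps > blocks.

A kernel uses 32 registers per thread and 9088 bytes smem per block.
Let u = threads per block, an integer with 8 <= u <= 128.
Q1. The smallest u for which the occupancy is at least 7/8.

Answer: u = 89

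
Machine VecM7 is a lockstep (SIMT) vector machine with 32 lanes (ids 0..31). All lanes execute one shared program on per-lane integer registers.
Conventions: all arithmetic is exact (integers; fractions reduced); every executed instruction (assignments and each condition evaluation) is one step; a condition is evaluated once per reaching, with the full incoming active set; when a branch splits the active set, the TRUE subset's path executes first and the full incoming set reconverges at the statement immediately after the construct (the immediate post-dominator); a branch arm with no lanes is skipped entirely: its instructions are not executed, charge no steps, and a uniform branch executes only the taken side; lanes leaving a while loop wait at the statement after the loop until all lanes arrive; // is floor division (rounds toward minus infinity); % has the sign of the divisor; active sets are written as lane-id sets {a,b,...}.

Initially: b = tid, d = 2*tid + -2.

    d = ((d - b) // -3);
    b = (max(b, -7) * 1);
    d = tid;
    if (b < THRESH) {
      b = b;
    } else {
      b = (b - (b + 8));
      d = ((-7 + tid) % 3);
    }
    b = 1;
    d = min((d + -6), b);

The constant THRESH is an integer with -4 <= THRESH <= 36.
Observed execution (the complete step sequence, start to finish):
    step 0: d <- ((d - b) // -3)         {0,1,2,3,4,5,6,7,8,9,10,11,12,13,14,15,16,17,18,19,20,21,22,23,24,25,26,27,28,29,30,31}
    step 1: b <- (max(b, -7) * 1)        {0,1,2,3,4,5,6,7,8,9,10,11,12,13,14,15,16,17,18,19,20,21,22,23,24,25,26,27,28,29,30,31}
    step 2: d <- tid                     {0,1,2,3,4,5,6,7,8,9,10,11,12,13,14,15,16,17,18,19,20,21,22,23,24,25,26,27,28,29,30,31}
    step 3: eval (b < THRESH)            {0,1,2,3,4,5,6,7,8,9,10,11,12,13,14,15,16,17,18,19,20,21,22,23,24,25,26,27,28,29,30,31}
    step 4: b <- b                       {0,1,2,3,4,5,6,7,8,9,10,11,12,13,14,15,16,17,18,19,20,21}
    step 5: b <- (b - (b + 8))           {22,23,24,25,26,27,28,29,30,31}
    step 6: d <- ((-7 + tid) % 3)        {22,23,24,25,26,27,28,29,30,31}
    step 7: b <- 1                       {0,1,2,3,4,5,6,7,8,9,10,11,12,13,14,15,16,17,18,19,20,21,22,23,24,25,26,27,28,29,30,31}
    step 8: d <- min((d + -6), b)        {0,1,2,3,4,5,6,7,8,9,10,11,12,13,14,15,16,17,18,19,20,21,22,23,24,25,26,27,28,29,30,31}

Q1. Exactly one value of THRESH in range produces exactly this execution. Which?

Answer: THRESH = 22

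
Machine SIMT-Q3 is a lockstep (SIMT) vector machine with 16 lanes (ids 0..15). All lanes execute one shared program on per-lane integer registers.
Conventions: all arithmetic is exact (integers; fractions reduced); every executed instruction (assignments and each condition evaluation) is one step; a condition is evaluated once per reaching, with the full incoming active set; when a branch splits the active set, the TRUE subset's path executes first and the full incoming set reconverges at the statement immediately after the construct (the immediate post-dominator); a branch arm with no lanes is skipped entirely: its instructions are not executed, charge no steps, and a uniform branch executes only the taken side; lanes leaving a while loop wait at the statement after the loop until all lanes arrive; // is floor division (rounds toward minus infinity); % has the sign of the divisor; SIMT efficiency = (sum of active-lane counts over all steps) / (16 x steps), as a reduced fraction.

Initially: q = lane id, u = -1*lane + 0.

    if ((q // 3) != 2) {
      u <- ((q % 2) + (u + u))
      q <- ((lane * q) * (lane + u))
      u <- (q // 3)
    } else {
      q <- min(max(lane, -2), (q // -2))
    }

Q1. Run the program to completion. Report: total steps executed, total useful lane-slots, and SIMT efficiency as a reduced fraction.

Answer: 5 steps, 58 useful, 29/40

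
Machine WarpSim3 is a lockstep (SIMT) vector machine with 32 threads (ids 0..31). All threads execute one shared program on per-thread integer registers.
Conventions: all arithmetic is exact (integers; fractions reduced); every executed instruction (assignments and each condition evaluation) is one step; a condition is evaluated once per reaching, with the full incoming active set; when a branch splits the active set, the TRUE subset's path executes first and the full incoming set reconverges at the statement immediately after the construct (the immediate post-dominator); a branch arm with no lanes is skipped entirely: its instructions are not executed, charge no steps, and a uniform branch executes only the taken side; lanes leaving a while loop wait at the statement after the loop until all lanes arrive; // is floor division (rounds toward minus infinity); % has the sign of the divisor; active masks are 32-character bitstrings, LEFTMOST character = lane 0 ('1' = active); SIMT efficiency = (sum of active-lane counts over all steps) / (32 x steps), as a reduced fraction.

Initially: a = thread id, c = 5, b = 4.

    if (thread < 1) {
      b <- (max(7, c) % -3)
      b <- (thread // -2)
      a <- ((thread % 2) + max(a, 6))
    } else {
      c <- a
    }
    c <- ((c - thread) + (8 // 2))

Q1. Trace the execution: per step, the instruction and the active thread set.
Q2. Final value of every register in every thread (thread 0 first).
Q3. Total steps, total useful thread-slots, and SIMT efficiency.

step 0: eval (thread < 1)            11111111111111111111111111111111
step 1: b <- (max(7, c) % -3)        10000000000000000000000000000000
step 2: b <- (thread // -2)          10000000000000000000000000000000
step 3: a <- ((thread % 2) + max(a, 6)) 10000000000000000000000000000000
step 4: c <- a                       01111111111111111111111111111111
step 5: c <- ((c - thread) + (8 // 2)) 11111111111111111111111111111111

Answer: 6 steps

a: 6,1,2,3,4,5,6,7,8,9,10,11,12,13,14,15,16,17,18,19,20,21,22,23,24,25,26,27,28,29,30,31
c: 9,4,4,4,4,4,4,4,4,4,4,4,4,4,4,4,4,4,4,4,4,4,4,4,4,4,4,4,4,4,4,4
b: 0,4,4,4,4,4,4,4,4,4,4,4,4,4,4,4,4,4,4,4,4,4,4,4,4,4,4,4,4,4,4,4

steps = 6; useful = 98; efficiency = 98/192 = 49/96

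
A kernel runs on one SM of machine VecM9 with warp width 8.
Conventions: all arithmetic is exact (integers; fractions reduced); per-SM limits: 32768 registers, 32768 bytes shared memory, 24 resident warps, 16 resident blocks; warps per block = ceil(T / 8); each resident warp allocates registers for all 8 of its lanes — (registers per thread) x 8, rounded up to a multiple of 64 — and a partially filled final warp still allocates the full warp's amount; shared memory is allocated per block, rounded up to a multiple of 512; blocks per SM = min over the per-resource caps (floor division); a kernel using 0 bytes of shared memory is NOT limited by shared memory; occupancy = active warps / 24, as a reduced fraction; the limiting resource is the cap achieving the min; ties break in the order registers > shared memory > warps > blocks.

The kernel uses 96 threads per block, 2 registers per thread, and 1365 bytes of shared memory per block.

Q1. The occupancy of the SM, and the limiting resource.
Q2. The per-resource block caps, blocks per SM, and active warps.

Answer: occupancy 1, limited by warps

registers: 42 blocks
shared memory: 21 blocks
warps: 2 blocks
blocks: 16 blocks

Answer: 2 blocks, 24 active warps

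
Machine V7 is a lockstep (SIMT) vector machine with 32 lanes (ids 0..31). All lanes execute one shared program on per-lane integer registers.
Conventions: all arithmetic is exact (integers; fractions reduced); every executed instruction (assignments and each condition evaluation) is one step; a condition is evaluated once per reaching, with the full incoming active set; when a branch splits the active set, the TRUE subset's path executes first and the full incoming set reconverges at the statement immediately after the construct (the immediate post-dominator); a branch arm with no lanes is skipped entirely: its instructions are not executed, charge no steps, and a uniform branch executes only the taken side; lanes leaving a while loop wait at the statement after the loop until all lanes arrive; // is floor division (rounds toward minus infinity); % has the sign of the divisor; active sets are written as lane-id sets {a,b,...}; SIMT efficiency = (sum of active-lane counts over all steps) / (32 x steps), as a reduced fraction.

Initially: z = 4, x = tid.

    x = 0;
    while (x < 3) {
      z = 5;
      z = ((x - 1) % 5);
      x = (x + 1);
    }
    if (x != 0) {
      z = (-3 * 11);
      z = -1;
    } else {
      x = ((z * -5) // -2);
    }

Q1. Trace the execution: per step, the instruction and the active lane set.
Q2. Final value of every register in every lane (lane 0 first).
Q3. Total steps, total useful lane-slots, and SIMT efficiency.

step 0: x <- 0                       {0,1,2,3,4,5,6,7,8,9,10,11,12,13,14,15,16,17,18,19,20,21,22,23,24,25,26,27,28,29,30,31}
step 1: eval (x < 3)                 {0,1,2,3,4,5,6,7,8,9,10,11,12,13,14,15,16,17,18,19,20,21,22,23,24,25,26,27,28,29,30,31}
step 2: z <- 5                       {0,1,2,3,4,5,6,7,8,9,10,11,12,13,14,15,16,17,18,19,20,21,22,23,24,25,26,27,28,29,30,31}
step 3: z <- ((x - 1) % 5)           {0,1,2,3,4,5,6,7,8,9,10,11,12,13,14,15,16,17,18,19,20,21,22,23,24,25,26,27,28,29,30,31}
step 4: x <- (x + 1)                 {0,1,2,3,4,5,6,7,8,9,10,11,12,13,14,15,16,17,18,19,20,21,22,23,24,25,26,27,28,29,30,31}
step 5: eval (x < 3)                 {0,1,2,3,4,5,6,7,8,9,10,11,12,13,14,15,16,17,18,19,20,21,22,23,24,25,26,27,28,29,30,31}
step 6: z <- 5                       {0,1,2,3,4,5,6,7,8,9,10,11,12,13,14,15,16,17,18,19,20,21,22,23,24,25,26,27,28,29,30,31}
step 7: z <- ((x - 1) % 5)           {0,1,2,3,4,5,6,7,8,9,10,11,12,13,14,15,16,17,18,19,20,21,22,23,24,25,26,27,28,29,30,31}
step 8: x <- (x + 1)                 {0,1,2,3,4,5,6,7,8,9,10,11,12,13,14,15,16,17,18,19,20,21,22,23,24,25,26,27,28,29,30,31}
step 9: eval (x < 3)                 {0,1,2,3,4,5,6,7,8,9,10,11,12,13,14,15,16,17,18,19,20,21,22,23,24,25,26,27,28,29,30,31}
step 10: z <- 5                       {0,1,2,3,4,5,6,7,8,9,10,11,12,13,14,15,16,17,18,19,20,21,22,23,24,25,26,27,28,29,30,31}
step 11: z <- ((x - 1) % 5)           {0,1,2,3,4,5,6,7,8,9,10,11,12,13,14,15,16,17,18,19,20,21,22,23,24,25,26,27,28,29,30,31}
step 12: x <- (x + 1)                 {0,1,2,3,4,5,6,7,8,9,10,11,12,13,14,15,16,17,18,19,20,21,22,23,24,25,26,27,28,29,30,31}
step 13: eval (x < 3)                 {0,1,2,3,4,5,6,7,8,9,10,11,12,13,14,15,16,17,18,19,20,21,22,23,24,25,26,27,28,29,30,31}
step 14: eval (x != 0)                {0,1,2,3,4,5,6,7,8,9,10,11,12,13,14,15,16,17,18,19,20,21,22,23,24,25,26,27,28,29,30,31}
step 15: z <- (-3 * 11)               {0,1,2,3,4,5,6,7,8,9,10,11,12,13,14,15,16,17,18,19,20,21,22,23,24,25,26,27,28,29,30,31}
step 16: z <- -1                      {0,1,2,3,4,5,6,7,8,9,10,11,12,13,14,15,16,17,18,19,20,21,22,23,24,25,26,27,28,29,30,31}

Answer: 17 steps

z: -1,-1,-1,-1,-1,-1,-1,-1,-1,-1,-1,-1,-1,-1,-1,-1,-1,-1,-1,-1,-1,-1,-1,-1,-1,-1,-1,-1,-1,-1,-1,-1
x: 3,3,3,3,3,3,3,3,3,3,3,3,3,3,3,3,3,3,3,3,3,3,3,3,3,3,3,3,3,3,3,3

steps = 17; useful = 544; efficiency = 544/544 = 1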